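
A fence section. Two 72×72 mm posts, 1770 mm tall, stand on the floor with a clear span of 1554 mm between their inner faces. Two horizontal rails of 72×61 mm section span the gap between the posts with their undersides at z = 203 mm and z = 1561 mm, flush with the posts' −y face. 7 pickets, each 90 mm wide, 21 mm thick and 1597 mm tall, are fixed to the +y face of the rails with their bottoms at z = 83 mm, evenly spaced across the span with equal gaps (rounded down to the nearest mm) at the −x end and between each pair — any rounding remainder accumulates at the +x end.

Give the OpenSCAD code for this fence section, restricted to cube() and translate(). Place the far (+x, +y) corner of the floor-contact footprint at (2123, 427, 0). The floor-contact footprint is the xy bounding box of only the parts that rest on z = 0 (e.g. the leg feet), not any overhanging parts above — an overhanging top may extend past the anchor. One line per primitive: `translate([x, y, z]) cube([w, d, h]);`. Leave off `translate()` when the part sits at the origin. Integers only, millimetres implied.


translate([425, 355, 0]) cube([72, 72, 1770]);
translate([2051, 355, 0]) cube([72, 72, 1770]);
translate([497, 355, 203]) cube([1554, 72, 61]);
translate([497, 355, 1561]) cube([1554, 72, 61]);
translate([612, 427, 83]) cube([90, 21, 1597]);
translate([817, 427, 83]) cube([90, 21, 1597]);
translate([1022, 427, 83]) cube([90, 21, 1597]);
translate([1227, 427, 83]) cube([90, 21, 1597]);
translate([1432, 427, 83]) cube([90, 21, 1597]);
translate([1637, 427, 83]) cube([90, 21, 1597]);
translate([1842, 427, 83]) cube([90, 21, 1597]);


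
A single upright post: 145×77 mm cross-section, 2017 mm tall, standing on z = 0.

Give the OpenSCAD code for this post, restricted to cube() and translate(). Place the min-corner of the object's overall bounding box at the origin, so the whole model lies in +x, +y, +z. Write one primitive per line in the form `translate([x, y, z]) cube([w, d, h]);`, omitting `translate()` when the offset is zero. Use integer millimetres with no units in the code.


cube([145, 77, 2017]);


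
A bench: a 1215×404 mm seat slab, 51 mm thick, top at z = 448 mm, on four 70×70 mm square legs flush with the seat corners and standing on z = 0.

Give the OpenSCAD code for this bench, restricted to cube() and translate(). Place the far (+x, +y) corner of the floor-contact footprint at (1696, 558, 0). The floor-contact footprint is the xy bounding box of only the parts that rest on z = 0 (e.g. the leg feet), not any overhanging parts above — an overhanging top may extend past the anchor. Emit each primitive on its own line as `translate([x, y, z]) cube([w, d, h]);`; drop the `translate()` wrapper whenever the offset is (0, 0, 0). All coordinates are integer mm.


// leg_h = 448 − 51 = 397
translate([481, 154, 397]) cube([1215, 404, 51]);
translate([481, 154, 0]) cube([70, 70, 397]);
translate([481, 488, 0]) cube([70, 70, 397]);
translate([1626, 154, 0]) cube([70, 70, 397]);
translate([1626, 488, 0]) cube([70, 70, 397]);


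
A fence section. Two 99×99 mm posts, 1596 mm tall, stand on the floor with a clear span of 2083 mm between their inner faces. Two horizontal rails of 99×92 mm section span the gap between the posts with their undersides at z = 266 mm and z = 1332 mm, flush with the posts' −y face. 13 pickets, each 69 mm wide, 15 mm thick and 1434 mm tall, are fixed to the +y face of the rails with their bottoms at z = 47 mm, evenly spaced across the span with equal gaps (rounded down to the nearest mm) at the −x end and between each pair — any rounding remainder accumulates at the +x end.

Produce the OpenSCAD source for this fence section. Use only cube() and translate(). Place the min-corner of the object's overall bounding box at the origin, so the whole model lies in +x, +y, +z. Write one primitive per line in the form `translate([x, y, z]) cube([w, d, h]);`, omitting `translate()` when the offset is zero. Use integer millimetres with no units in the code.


cube([99, 99, 1596]);
translate([2182, 0, 0]) cube([99, 99, 1596]);
translate([99, 0, 266]) cube([2083, 99, 92]);
translate([99, 0, 1332]) cube([2083, 99, 92]);
translate([183, 99, 47]) cube([69, 15, 1434]);
translate([336, 99, 47]) cube([69, 15, 1434]);
translate([489, 99, 47]) cube([69, 15, 1434]);
translate([642, 99, 47]) cube([69, 15, 1434]);
translate([795, 99, 47]) cube([69, 15, 1434]);
translate([948, 99, 47]) cube([69, 15, 1434]);
translate([1101, 99, 47]) cube([69, 15, 1434]);
translate([1254, 99, 47]) cube([69, 15, 1434]);
translate([1407, 99, 47]) cube([69, 15, 1434]);
translate([1560, 99, 47]) cube([69, 15, 1434]);
translate([1713, 99, 47]) cube([69, 15, 1434]);
translate([1866, 99, 47]) cube([69, 15, 1434]);
translate([2019, 99, 47]) cube([69, 15, 1434]);


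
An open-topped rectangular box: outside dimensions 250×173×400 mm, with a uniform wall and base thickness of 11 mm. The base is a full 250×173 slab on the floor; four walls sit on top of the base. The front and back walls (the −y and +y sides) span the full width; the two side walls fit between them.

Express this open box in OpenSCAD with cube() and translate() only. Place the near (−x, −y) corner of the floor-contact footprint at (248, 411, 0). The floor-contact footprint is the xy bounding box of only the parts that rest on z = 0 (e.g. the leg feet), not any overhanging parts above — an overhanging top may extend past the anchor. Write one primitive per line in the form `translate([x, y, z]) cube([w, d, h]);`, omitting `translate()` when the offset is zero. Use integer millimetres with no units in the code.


translate([248, 411, 0]) cube([250, 173, 11]);
translate([248, 411, 11]) cube([250, 11, 389]);
translate([248, 573, 11]) cube([250, 11, 389]);
translate([248, 422, 11]) cube([11, 151, 389]);
translate([487, 422, 11]) cube([11, 151, 389]);


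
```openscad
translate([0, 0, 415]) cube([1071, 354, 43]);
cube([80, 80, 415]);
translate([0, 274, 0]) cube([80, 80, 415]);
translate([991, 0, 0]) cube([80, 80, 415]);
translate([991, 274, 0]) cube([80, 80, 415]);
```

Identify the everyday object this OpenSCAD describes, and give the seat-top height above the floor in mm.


A bench. The seat-top height is 458 mm.

A long slab on four corner posts — a bench. The slab sits at z = 415 with thickness 43, so the top is 415 + 43 = 458 mm.


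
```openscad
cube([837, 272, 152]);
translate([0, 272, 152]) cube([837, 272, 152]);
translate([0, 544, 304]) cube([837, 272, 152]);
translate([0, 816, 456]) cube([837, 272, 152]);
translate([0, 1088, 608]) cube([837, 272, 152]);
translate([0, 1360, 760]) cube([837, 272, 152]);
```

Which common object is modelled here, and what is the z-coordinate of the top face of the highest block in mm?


A staircase. The total rise is 912 mm.

6 identical blocks, each offset up and back from the previous — a staircase. Each step is 152 mm tall and there are 6 of them, so the total rise is 6 × 152 = 912 mm.


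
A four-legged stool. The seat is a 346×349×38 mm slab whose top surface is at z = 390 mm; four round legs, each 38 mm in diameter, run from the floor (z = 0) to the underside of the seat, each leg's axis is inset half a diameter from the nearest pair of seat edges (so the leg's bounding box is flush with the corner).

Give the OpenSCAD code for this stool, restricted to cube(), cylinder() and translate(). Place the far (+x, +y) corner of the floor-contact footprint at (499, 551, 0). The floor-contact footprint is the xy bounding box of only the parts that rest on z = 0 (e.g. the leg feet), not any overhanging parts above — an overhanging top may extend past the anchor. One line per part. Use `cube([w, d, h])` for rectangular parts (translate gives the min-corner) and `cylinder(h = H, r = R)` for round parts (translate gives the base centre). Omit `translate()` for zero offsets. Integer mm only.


// leg_h = 390 - 38 = 352
translate([153, 202, 352]) cube([346, 349, 38]);
translate([172, 221, 0]) cylinder(h = 352, r = 19);
translate([480, 221, 0]) cylinder(h = 352, r = 19);
translate([172, 532, 0]) cylinder(h = 352, r = 19);
translate([480, 532, 0]) cylinder(h = 352, r = 19);


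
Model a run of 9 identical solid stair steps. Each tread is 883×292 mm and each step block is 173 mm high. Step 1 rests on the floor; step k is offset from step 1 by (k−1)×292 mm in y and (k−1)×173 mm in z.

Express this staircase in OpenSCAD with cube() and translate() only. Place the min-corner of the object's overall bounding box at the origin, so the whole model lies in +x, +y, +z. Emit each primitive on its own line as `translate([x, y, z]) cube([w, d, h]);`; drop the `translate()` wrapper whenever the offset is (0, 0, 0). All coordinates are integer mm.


cube([883, 292, 173]);
translate([0, 292, 173]) cube([883, 292, 173]);
translate([0, 584, 346]) cube([883, 292, 173]);
translate([0, 876, 519]) cube([883, 292, 173]);
translate([0, 1168, 692]) cube([883, 292, 173]);
translate([0, 1460, 865]) cube([883, 292, 173]);
translate([0, 1752, 1038]) cube([883, 292, 173]);
translate([0, 2044, 1211]) cube([883, 292, 173]);
translate([0, 2336, 1384]) cube([883, 292, 173]);


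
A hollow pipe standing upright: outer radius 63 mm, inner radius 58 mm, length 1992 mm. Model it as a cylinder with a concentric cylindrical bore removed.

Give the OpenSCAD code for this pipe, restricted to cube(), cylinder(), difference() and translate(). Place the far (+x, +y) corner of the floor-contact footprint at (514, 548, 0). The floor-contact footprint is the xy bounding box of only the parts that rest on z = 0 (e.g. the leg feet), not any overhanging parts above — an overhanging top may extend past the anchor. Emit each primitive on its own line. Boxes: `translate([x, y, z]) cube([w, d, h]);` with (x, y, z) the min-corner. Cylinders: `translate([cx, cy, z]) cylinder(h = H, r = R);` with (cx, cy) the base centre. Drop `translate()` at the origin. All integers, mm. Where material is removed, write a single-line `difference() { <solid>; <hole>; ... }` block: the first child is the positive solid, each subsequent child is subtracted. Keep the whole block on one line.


difference() { translate([451, 485, 0]) cylinder(h = 1992, r = 63); translate([451, 485, 0]) cylinder(h = 1992, r = 58); }


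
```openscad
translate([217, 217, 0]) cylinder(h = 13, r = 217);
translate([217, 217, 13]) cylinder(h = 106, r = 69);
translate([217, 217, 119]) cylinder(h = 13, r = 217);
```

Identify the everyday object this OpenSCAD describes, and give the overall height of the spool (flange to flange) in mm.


A spool. The overall height is 132 mm.

Three coaxial cylinders, large–small–large — a spool. Two 13 mm flanges and a 106 mm core give 13 + 106 + 13 = 132 mm.


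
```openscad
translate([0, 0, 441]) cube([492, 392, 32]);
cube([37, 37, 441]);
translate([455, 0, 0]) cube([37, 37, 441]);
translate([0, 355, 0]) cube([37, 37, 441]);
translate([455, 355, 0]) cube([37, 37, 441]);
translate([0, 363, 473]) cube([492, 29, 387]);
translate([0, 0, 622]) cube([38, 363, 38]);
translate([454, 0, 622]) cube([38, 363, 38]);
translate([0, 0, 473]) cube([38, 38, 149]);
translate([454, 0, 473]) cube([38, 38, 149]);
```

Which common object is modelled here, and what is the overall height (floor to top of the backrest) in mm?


A chair. The overall height is 860 mm.

A slab on four corner posts with a tall panel at the back — a chair. The seat slab sits at z = 441 with thickness 32, and the 387 mm backrest starts at the seat top, so the overall height is 441 + 32 + 387 = 860 mm.


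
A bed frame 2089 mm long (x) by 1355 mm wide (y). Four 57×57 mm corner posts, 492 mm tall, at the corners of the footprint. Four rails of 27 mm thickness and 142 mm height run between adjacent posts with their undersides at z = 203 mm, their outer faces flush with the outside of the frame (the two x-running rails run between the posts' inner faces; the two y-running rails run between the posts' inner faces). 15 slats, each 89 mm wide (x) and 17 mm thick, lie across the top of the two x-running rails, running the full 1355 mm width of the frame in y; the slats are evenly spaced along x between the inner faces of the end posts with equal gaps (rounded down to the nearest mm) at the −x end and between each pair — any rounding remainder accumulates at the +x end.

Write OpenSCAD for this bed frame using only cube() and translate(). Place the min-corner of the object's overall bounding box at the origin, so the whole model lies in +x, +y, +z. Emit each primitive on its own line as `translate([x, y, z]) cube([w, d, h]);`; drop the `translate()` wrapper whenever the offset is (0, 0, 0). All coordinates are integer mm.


cube([57, 57, 492]);
translate([0, 1298, 0]) cube([57, 57, 492]);
translate([2032, 0, 0]) cube([57, 57, 492]);
translate([2032, 1298, 0]) cube([57, 57, 492]);
translate([57, 0, 203]) cube([1975, 27, 142]);
translate([57, 1328, 203]) cube([1975, 27, 142]);
translate([0, 57, 203]) cube([27, 1241, 142]);
translate([2062, 57, 203]) cube([27, 1241, 142]);
translate([97, 0, 345]) cube([89, 1355, 17]);
translate([226, 0, 345]) cube([89, 1355, 17]);
translate([355, 0, 345]) cube([89, 1355, 17]);
translate([484, 0, 345]) cube([89, 1355, 17]);
translate([613, 0, 345]) cube([89, 1355, 17]);
translate([742, 0, 345]) cube([89, 1355, 17]);
translate([871, 0, 345]) cube([89, 1355, 17]);
translate([1000, 0, 345]) cube([89, 1355, 17]);
translate([1129, 0, 345]) cube([89, 1355, 17]);
translate([1258, 0, 345]) cube([89, 1355, 17]);
translate([1387, 0, 345]) cube([89, 1355, 17]);
translate([1516, 0, 345]) cube([89, 1355, 17]);
translate([1645, 0, 345]) cube([89, 1355, 17]);
translate([1774, 0, 345]) cube([89, 1355, 17]);
translate([1903, 0, 345]) cube([89, 1355, 17]);


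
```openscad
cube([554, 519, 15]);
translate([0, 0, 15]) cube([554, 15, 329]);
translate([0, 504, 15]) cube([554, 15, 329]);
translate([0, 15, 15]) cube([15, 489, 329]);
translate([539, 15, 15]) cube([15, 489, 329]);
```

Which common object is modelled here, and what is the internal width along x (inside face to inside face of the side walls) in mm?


An open box. The internal width is 524 mm.

A 554×519 base slab with four walls standing on it — an open box. The base is 554 mm wide and the walls are 15 mm thick, so the internal width is 554 − 2 × 15 = 524 mm.


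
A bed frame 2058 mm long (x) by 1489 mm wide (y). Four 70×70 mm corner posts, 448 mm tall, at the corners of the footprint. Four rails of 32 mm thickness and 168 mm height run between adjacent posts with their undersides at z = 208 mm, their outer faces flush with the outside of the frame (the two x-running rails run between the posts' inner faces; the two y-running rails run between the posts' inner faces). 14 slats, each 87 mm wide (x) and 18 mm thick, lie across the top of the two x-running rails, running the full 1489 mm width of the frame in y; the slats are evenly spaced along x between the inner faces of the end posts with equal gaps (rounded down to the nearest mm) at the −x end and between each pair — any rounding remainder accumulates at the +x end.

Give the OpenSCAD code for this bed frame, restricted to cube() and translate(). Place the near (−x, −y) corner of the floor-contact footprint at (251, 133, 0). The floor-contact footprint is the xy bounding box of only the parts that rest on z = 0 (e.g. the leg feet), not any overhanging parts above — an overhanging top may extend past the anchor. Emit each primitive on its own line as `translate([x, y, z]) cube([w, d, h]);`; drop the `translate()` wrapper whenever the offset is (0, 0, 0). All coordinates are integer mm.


// slat z = rail_z + rail_h = 208 + 168 = 376
// slat gap = ⌊(1918 − 14·87) / 15⌋ = 46
translate([251, 133, 0]) cube([70, 70, 448]);
translate([251, 1552, 0]) cube([70, 70, 448]);
translate([2239, 133, 0]) cube([70, 70, 448]);
translate([2239, 1552, 0]) cube([70, 70, 448]);
translate([321, 133, 208]) cube([1918, 32, 168]);
translate([321, 1590, 208]) cube([1918, 32, 168]);
translate([251, 203, 208]) cube([32, 1349, 168]);
translate([2277, 203, 208]) cube([32, 1349, 168]);
translate([367, 133, 376]) cube([87, 1489, 18]);
translate([500, 133, 376]) cube([87, 1489, 18]);
translate([633, 133, 376]) cube([87, 1489, 18]);
translate([766, 133, 376]) cube([87, 1489, 18]);
translate([899, 133, 376]) cube([87, 1489, 18]);
translate([1032, 133, 376]) cube([87, 1489, 18]);
translate([1165, 133, 376]) cube([87, 1489, 18]);
translate([1298, 133, 376]) cube([87, 1489, 18]);
translate([1431, 133, 376]) cube([87, 1489, 18]);
translate([1564, 133, 376]) cube([87, 1489, 18]);
translate([1697, 133, 376]) cube([87, 1489, 18]);
translate([1830, 133, 376]) cube([87, 1489, 18]);
translate([1963, 133, 376]) cube([87, 1489, 18]);
translate([2096, 133, 376]) cube([87, 1489, 18]);


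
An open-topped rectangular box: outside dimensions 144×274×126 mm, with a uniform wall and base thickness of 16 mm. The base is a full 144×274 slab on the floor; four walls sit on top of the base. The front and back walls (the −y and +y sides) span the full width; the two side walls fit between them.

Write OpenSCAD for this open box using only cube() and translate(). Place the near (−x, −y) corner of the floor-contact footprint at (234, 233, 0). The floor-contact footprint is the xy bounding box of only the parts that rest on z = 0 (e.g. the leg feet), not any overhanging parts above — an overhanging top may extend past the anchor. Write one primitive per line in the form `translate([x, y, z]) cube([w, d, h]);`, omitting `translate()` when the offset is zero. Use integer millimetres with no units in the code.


translate([234, 233, 0]) cube([144, 274, 16]);
translate([234, 233, 16]) cube([144, 16, 110]);
translate([234, 491, 16]) cube([144, 16, 110]);
translate([234, 249, 16]) cube([16, 242, 110]);
translate([362, 249, 16]) cube([16, 242, 110]);


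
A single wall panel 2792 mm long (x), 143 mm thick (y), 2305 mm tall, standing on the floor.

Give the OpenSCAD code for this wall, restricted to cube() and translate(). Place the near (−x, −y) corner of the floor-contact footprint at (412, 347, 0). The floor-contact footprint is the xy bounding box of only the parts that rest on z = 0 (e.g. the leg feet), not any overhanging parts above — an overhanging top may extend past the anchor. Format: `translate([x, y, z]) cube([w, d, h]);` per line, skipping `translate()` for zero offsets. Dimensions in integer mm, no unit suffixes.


translate([412, 347, 0]) cube([2792, 143, 2305]);


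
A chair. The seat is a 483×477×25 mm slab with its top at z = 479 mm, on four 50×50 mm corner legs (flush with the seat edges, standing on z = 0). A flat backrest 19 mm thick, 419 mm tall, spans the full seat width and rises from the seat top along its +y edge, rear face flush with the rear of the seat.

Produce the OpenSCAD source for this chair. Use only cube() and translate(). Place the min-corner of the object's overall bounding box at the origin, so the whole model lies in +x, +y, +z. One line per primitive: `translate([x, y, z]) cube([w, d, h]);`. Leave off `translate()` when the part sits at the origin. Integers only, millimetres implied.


// leg_h = 479 - 25 = 454
translate([0, 0, 454]) cube([483, 477, 25]);
cube([50, 50, 454]);
translate([433, 0, 0]) cube([50, 50, 454]);
translate([0, 427, 0]) cube([50, 50, 454]);
translate([433, 427, 0]) cube([50, 50, 454]);
translate([0, 458, 479]) cube([483, 19, 419]);


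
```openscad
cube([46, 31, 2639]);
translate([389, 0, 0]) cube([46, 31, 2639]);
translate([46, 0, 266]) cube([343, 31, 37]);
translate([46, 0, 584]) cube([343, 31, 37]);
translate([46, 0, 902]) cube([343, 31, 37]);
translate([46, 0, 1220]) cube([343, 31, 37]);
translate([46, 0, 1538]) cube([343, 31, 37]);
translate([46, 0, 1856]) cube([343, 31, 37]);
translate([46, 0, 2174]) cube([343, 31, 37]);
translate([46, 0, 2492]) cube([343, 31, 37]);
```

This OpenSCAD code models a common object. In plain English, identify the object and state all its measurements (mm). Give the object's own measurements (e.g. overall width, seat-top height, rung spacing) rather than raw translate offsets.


A straight ladder. Two 46×31 mm vertical rails, 2639 mm tall, stand 435 mm apart (outside-to-outside) with their front faces coplanar on the −y side. 8 rungs, each 31 mm deep and 37 mm tall, span between the inner faces of the rails, front faces flush with the rails. The lowest rung's underside is at z = 266 mm and rungs are spaced 318 mm apart (underside to underside).


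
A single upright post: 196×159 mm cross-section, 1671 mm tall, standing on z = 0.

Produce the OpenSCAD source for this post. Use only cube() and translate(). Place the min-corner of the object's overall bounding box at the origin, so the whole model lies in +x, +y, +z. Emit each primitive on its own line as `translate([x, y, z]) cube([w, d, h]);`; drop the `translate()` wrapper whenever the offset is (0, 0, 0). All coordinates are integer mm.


cube([196, 159, 1671]);


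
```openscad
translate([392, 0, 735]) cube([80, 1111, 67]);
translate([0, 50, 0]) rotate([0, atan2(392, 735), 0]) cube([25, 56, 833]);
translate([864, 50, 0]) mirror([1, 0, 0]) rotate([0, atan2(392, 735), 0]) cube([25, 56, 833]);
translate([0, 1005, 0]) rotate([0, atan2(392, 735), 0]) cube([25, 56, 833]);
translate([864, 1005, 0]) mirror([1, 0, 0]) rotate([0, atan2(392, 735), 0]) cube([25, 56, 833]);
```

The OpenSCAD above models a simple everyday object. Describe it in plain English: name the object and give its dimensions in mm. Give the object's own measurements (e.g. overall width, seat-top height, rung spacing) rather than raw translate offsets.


A sawhorse. A 80×1111×67 mm beam (x, y, z) sits on two A-frame leg pairs. Each pair is two raked legs of 25×56 mm section (56 mm along y) splaying symmetrically in x. Each leg rises 735 mm vertically over 392 mm of horizontal reach and is 833 mm long along its own axis. Every leg's outer bottom edge rests on the floor and its outer top edge meets a bottom edge of the beam — the left legs (tilting toward +x) meet the beam's −x bottom edge, the right legs (their mirror images, tilting toward −x) meet its +x bottom edge — so the leg tops tuck under the beam, the beam's underside is 735 mm above the floor, and the feet are 864 mm apart outside-to-outside with the beam centred between them. The two leg pairs are set in 50 mm from either end of the beam.


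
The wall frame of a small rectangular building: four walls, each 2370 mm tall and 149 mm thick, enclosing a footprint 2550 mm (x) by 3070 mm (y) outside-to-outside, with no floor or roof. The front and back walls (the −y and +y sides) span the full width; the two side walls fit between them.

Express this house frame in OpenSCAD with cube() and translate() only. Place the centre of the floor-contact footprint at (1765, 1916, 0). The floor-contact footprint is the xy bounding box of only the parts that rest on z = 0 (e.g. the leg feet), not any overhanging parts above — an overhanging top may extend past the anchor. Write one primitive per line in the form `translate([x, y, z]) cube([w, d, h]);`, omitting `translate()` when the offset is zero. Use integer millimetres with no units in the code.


translate([490, 381, 0]) cube([2550, 149, 2370]);
translate([490, 3302, 0]) cube([2550, 149, 2370]);
translate([490, 530, 0]) cube([149, 2772, 2370]);
translate([2891, 530, 0]) cube([149, 2772, 2370]);


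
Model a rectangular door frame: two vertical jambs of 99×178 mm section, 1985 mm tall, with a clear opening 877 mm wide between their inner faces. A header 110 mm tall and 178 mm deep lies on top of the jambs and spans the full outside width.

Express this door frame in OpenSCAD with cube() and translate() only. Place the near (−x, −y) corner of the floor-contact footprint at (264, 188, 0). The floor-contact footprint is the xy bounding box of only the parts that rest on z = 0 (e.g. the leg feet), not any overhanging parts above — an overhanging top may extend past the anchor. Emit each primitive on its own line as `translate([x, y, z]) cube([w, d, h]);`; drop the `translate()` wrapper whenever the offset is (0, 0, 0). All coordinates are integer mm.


translate([264, 188, 0]) cube([99, 178, 1985]);
translate([1240, 188, 0]) cube([99, 178, 1985]);
translate([264, 188, 1985]) cube([1075, 178, 110]);


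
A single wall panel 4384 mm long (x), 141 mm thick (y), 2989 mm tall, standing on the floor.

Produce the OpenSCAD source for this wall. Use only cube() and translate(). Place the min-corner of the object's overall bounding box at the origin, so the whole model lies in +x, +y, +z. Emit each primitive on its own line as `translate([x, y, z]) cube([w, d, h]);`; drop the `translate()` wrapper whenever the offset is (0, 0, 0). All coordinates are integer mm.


cube([4384, 141, 2989]);


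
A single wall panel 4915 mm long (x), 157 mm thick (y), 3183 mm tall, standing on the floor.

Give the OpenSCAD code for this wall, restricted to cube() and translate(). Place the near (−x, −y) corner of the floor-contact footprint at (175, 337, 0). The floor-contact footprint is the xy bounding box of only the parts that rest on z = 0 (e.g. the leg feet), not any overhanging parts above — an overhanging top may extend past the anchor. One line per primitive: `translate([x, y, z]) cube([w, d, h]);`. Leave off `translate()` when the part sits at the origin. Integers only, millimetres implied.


translate([175, 337, 0]) cube([4915, 157, 3183]);


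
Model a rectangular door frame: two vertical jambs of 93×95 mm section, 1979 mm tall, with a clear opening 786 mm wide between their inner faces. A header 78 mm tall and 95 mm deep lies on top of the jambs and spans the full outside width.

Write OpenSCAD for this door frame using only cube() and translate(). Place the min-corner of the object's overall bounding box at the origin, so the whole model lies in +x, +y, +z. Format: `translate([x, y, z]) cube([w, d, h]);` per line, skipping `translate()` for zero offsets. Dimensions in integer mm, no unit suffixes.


cube([93, 95, 1979]);
translate([879, 0, 0]) cube([93, 95, 1979]);
translate([0, 0, 1979]) cube([972, 95, 78]);


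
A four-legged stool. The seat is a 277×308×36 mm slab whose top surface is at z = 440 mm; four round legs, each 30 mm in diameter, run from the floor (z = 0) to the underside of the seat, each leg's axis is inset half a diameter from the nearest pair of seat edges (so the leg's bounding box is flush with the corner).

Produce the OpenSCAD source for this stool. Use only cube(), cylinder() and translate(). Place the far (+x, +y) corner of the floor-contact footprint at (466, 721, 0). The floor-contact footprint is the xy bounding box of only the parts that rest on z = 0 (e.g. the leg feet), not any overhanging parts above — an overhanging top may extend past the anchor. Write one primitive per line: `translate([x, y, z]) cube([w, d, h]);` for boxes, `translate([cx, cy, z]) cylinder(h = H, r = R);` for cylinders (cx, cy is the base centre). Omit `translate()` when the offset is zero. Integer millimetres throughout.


translate([189, 413, 404]) cube([277, 308, 36]);
translate([204, 428, 0]) cylinder(h = 404, r = 15);
translate([451, 428, 0]) cylinder(h = 404, r = 15);
translate([204, 706, 0]) cylinder(h = 404, r = 15);
translate([451, 706, 0]) cylinder(h = 404, r = 15);


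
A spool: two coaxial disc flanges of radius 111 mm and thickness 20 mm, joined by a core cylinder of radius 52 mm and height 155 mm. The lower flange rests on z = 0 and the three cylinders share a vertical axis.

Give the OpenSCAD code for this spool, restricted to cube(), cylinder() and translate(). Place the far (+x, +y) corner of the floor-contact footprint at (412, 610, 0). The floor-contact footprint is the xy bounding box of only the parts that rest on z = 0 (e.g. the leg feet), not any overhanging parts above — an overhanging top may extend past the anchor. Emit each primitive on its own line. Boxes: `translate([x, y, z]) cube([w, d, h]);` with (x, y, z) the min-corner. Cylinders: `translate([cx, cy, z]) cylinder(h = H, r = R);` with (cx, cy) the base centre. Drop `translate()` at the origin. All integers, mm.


translate([301, 499, 0]) cylinder(h = 20, r = 111);
translate([301, 499, 20]) cylinder(h = 155, r = 52);
translate([301, 499, 175]) cylinder(h = 20, r = 111);


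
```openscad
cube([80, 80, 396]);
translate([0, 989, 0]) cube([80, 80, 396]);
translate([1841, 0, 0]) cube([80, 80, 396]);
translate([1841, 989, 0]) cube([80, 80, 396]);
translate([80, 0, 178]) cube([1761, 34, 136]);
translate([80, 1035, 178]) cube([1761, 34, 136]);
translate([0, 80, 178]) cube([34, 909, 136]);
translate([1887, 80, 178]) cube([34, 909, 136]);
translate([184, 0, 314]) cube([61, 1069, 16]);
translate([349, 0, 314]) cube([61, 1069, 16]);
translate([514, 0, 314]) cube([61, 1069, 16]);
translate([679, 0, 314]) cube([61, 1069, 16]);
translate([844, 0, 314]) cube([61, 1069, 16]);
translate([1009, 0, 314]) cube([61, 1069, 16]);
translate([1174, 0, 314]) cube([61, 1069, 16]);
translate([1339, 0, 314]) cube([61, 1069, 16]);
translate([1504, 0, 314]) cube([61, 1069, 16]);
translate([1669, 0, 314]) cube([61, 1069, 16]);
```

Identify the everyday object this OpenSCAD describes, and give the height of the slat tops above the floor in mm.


A bed frame. The slat-top height is 330 mm.

Four posts, four rails, and a row of slats — a bed frame. Slats sit on the rails at z = 178 + 136 = 314; with slat thickness 16, the top is 330 mm.


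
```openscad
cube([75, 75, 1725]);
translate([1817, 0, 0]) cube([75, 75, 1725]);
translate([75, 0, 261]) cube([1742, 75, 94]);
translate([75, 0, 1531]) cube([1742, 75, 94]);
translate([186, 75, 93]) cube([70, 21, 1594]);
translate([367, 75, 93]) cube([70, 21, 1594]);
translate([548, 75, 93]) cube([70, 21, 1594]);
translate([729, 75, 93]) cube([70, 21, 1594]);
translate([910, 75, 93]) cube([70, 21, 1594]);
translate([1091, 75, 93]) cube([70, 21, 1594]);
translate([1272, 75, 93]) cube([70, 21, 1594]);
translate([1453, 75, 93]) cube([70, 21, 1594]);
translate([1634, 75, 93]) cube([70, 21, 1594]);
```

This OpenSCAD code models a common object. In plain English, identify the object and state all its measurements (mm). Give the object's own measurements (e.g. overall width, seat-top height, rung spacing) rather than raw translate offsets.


A fence section. Two 75×75 mm posts, 1725 mm tall, stand on the floor with a clear span of 1742 mm between their inner faces. Two horizontal rails of 75×94 mm section span the gap between the posts with their undersides at z = 261 mm and z = 1531 mm, flush with the posts' −y face. 9 pickets, each 70 mm wide, 21 mm thick and 1594 mm tall, are fixed to the +y face of the rails with their bottoms at z = 93 mm, spaced across the span with a 111 mm gap after the −x post and between neighbouring pickets, with 113 mm left before the +x post.


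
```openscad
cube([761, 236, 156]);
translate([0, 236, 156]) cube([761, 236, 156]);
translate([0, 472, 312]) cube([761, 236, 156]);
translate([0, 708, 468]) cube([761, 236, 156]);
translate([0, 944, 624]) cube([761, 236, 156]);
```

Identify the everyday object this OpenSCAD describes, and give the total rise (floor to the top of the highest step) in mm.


A staircase. The total rise is 780 mm.

5 identical blocks, each offset up and back from the previous — a staircase. Each step is 156 mm tall and there are 5 of them, so the total rise is 5 × 156 = 780 mm.


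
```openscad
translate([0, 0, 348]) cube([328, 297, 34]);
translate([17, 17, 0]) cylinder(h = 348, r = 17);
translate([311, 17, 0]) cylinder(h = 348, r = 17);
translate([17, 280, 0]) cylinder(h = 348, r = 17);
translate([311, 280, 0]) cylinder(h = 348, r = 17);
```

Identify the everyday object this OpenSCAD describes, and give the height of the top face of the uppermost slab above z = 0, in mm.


A stool. The seat height is 382 mm.

A 328×297×34 slab at z = 348 on four corner cylinders — a stool. The seat top is 348 + 34 = 382 mm.


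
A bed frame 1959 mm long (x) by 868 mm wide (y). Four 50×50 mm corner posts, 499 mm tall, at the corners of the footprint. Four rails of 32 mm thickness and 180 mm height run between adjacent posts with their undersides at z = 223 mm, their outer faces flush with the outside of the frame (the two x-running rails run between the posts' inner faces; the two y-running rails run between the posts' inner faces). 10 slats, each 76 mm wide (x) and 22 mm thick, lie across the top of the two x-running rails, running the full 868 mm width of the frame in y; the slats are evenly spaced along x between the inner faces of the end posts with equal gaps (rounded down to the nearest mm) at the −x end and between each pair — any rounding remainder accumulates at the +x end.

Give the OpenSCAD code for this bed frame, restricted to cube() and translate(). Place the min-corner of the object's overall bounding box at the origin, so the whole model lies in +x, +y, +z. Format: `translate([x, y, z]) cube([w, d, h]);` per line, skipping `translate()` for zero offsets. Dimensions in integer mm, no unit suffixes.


cube([50, 50, 499]);
translate([0, 818, 0]) cube([50, 50, 499]);
translate([1909, 0, 0]) cube([50, 50, 499]);
translate([1909, 818, 0]) cube([50, 50, 499]);
translate([50, 0, 223]) cube([1859, 32, 180]);
translate([50, 836, 223]) cube([1859, 32, 180]);
translate([0, 50, 223]) cube([32, 768, 180]);
translate([1927, 50, 223]) cube([32, 768, 180]);
translate([149, 0, 403]) cube([76, 868, 22]);
translate([324, 0, 403]) cube([76, 868, 22]);
translate([499, 0, 403]) cube([76, 868, 22]);
translate([674, 0, 403]) cube([76, 868, 22]);
translate([849, 0, 403]) cube([76, 868, 22]);
translate([1024, 0, 403]) cube([76, 868, 22]);
translate([1199, 0, 403]) cube([76, 868, 22]);
translate([1374, 0, 403]) cube([76, 868, 22]);
translate([1549, 0, 403]) cube([76, 868, 22]);
translate([1724, 0, 403]) cube([76, 868, 22]);


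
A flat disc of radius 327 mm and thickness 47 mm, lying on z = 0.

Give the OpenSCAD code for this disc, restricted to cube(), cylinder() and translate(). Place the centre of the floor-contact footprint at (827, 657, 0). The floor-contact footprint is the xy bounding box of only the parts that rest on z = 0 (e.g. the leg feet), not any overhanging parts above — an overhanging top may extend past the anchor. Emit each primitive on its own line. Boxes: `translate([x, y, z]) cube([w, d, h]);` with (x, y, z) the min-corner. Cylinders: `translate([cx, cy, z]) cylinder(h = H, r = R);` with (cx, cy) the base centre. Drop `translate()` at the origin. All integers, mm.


translate([827, 657, 0]) cylinder(h = 47, r = 327);


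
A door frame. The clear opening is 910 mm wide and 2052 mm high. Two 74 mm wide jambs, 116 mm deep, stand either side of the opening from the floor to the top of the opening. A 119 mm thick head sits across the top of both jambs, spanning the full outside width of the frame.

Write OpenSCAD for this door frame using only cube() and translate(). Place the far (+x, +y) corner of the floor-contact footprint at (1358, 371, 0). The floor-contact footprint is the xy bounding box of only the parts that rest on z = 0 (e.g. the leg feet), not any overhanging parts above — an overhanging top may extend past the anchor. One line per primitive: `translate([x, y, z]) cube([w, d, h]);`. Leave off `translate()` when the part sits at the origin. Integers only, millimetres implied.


translate([300, 255, 0]) cube([74, 116, 2052]);
translate([1284, 255, 0]) cube([74, 116, 2052]);
translate([300, 255, 2052]) cube([1058, 116, 119]);


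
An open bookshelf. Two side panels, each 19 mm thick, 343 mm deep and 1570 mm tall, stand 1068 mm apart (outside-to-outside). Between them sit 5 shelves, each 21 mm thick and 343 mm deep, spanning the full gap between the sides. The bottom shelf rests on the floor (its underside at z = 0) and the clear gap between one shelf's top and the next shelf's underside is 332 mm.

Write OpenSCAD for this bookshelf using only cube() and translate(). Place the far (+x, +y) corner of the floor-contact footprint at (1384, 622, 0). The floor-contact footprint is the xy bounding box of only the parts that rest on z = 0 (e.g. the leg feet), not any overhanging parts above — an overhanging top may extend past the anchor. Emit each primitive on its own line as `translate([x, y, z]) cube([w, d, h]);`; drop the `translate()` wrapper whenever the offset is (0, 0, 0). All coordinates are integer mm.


translate([316, 279, 0]) cube([19, 343, 1570]);
translate([1365, 279, 0]) cube([19, 343, 1570]);
translate([335, 279, 0]) cube([1030, 343, 21]);
translate([335, 279, 353]) cube([1030, 343, 21]);
translate([335, 279, 706]) cube([1030, 343, 21]);
translate([335, 279, 1059]) cube([1030, 343, 21]);
translate([335, 279, 1412]) cube([1030, 343, 21]);


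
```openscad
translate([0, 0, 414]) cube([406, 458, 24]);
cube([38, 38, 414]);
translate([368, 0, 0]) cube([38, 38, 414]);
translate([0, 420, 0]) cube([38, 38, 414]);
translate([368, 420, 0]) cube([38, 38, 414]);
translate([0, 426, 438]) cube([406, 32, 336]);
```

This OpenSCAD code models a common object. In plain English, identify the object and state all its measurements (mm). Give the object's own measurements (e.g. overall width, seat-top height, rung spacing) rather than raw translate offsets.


A chair. The seat is a 406×458×24 mm slab with its top at z = 438 mm, on four 38×38 mm corner legs (flush with the seat edges, standing on z = 0). A flat backrest 32 mm thick, 336 mm tall, spans the full seat width and rises from the seat top along its +y edge, rear face flush with the rear of the seat.


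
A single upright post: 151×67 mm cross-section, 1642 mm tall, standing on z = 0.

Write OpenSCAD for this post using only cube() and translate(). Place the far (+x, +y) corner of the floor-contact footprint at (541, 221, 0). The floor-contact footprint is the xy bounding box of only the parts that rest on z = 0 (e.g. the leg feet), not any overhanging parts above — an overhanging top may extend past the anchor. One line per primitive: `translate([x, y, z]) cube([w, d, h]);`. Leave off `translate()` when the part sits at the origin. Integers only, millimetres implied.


translate([390, 154, 0]) cube([151, 67, 1642]);


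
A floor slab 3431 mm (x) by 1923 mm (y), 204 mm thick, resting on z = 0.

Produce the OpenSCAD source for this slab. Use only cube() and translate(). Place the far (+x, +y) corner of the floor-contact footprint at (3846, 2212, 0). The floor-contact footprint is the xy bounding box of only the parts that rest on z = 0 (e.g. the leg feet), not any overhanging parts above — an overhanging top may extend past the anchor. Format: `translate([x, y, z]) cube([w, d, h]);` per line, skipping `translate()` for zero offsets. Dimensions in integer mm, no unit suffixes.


translate([415, 289, 0]) cube([3431, 1923, 204]);


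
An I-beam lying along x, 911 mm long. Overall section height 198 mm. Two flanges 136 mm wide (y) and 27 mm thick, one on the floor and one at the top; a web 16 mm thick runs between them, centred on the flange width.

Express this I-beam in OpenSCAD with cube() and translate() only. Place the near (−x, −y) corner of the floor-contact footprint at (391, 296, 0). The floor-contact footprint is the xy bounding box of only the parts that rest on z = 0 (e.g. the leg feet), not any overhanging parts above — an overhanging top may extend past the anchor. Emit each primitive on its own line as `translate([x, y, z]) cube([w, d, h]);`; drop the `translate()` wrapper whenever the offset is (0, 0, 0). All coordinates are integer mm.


translate([391, 296, 0]) cube([911, 136, 27]);
translate([391, 356, 27]) cube([911, 16, 144]);
translate([391, 296, 171]) cube([911, 136, 27]);


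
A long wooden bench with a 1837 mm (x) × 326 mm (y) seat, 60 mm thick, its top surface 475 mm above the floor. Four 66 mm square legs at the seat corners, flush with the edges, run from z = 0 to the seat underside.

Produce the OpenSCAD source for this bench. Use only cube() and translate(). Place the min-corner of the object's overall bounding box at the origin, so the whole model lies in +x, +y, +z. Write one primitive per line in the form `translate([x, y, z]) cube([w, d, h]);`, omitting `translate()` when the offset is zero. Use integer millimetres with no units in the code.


translate([0, 0, 415]) cube([1837, 326, 60]);
cube([66, 66, 415]);
translate([0, 260, 0]) cube([66, 66, 415]);
translate([1771, 0, 0]) cube([66, 66, 415]);
translate([1771, 260, 0]) cube([66, 66, 415]);
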